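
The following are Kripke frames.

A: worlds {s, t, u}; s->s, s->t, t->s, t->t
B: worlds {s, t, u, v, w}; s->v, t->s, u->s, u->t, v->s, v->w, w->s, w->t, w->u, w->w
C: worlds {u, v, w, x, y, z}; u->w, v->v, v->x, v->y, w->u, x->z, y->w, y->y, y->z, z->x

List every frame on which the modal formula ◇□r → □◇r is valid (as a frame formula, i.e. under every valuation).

The schema corresponds to convergence: ∀x ∀y ∀z (Rxy ∧ Rxz → ∃w (Ryw ∧ Rzw)).
A: holds.
B: fails — Rut and Rus but t and s have no common successor.
C: fails — Rvv and Rvx but v and x have no common successor.
Valid on: A.

A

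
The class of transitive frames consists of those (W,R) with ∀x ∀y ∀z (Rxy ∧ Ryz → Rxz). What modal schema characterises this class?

A defining formula is □s → □□s (the 4 axiom).

□s → □□s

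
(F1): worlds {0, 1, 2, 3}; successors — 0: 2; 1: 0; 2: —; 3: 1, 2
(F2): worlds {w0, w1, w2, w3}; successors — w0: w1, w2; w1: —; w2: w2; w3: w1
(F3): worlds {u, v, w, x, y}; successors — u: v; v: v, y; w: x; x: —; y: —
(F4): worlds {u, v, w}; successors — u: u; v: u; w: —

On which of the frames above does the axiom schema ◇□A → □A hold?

(F4)

The schema corresponds to the Euclidean property: ∀x ∀y ∀z (Rxy ∧ Rxz → Ryz).
(F1): fails — R02 and R02 but not R22.
(F2): fails — Rw0w1 and Rw0w1 but not Rw1w1.
(F3): fails — Rvy and Rvv but not Ryv.
(F4): ✓.
Valid on: (F4).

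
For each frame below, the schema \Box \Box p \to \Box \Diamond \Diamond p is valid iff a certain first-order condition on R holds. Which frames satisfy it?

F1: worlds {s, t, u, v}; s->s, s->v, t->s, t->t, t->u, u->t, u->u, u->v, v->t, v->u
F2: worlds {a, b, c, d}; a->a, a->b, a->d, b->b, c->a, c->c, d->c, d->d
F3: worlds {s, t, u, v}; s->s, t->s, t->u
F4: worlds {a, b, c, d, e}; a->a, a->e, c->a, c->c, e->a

F1, F2, F4

The schema corresponds to a generalized confluence (Geach) condition: \forall x \forall z (xRz \to \exists w (x R^2 w \wedge z R^2 w)).
F1: condition met.
F2: condition met.
F3: fails — tRu but no w with tR²w and uR²w.
F4: condition met.
Valid on: F1, F2, F4.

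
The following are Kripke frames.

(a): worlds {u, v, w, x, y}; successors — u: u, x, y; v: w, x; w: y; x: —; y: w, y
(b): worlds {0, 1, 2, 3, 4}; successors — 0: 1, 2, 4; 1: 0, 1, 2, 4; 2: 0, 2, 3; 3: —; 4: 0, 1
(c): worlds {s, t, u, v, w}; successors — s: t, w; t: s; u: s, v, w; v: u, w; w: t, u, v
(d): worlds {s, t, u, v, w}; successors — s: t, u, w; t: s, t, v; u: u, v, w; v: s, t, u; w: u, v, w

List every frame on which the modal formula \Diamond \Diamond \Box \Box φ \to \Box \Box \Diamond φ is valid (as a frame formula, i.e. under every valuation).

The schema corresponds to a generalized confluence (Geach) condition: \forall x \forall y \forall z ((x R^2 y \wedge x R^2 z) \to \exists w (y R^2 w \wedge zRw)).
(a): fails — uR²u, uR²x but no t with uR²t and xRt.
(b): fails — 0R²0, 0R²3 but no w with 0R²w and 3Rw.
(c): fails — sR²t, sR²t but no w* with tR²w* and tRw*.
(d): holds.

(d)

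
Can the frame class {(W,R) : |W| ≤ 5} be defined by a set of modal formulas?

Modal frame validity is preserved under disjoint unions.
Any modal formula valid on each of 6 disjoint one-world frames is valid on their disjoint union (validity is preserved under disjoint unions). Each one-world frame has |W|=1≤5, but the union has |W|=6.
Hence having at most 5 worlds is not modally definable.

No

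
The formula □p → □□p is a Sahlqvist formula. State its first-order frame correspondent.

Transitivity

Suppose □p→□□p is valid. Take Rxy, Ryz and set V(p)={w : Rxw}. Then □p at x, so □□p at x, so □p at y, so p at z, i.e. Rxz.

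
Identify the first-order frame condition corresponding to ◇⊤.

Seriality

◇⊤ holds at w iff w has a successor, so frame-validity of ◇⊤ is exactly seriality. Equivalently via □r → ◇r:
Suppose □r→◇r is valid. At any x set V(r)=W. Then □r at x, so ◇r at x, so x has a successor.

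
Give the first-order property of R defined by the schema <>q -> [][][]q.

This is a Sahlqvist (Geach-type) schema ◇^1□^0q → □^3◇^0q.
First-order correspondent: forall x forall y forall z ((xRy & x R^3 z) -> exists w (y = w & z = w)).

forall x forall y forall z ((xRy & x R^3 z) -> exists w (y = w & z = w))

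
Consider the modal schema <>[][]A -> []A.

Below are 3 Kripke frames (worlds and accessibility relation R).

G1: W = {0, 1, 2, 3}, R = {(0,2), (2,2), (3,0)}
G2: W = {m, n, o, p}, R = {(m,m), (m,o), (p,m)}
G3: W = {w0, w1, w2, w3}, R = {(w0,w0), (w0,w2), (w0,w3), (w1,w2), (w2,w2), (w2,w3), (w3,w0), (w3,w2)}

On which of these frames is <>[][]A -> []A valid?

This is the axiom for a generalized confluence (Geach) condition; its first-order frame correspondent is forall x forall y forall z ((xRy & xRz) -> exists w (y R^2 w & z = w)).
G1: fails — 3R0, 3R0 but no w with 0R²w and 0=w.
G2: fails — mRo, mRm but no w with oR²w and m=w.
G3: satisfies the condition.
Valid on: G3.

G3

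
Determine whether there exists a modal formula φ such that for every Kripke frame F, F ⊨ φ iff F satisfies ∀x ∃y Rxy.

Yes — defined by □q → ◇q

The condition is seriality. A defining modal formula is □q → ◇q.
Suppose □q→◇q is valid. At any x set V(q)=W. Then □q at x, so ◇q at x, so x has a successor.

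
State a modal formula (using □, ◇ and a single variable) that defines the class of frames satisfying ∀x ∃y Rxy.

A defining formula is □r → ◇r (the D axiom).
Suppose □r→◇r is valid. At any x set V(r)=W. Then □r at x, so ◇r at x, so x has a successor.

□r → ◇r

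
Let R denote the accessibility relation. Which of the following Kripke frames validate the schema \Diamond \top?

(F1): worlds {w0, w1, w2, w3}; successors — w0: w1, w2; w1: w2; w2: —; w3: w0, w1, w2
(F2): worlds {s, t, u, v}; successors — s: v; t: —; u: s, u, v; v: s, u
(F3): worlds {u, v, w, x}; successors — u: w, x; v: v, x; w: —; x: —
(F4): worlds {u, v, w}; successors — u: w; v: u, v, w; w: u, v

Frame correspondent (Sahlqvist): \forall x \exists y Rxy — i.e. seriality.
(F1): fails — world w2 has no successor.
(F2): fails — world t has no successor.
(F3): fails — world w has no successor.
(F4): condition met.
Valid on: (F4).

(F4)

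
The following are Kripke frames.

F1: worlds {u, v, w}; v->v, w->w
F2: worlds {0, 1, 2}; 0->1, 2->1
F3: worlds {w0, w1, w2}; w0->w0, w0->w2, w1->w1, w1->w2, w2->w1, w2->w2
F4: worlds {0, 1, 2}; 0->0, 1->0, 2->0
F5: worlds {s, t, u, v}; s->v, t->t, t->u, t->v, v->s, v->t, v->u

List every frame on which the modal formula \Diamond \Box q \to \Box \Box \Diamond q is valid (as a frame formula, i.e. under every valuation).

F1, F2, F3, F4

This is the axiom for a generalized confluence (Geach) condition; its first-order frame correspondent is \forall x \forall y \forall z ((xRy \wedge x R^2 z) \to \exists w (yRw \wedge zRw)).
F1: satisfies the condition.
F2: satisfies the condition.
F3: satisfies the condition.
F4: satisfies the condition.
F5: fails — sRv, sR²s but no w with vRw and sRw.
Valid on: F1, F2, F3, F4.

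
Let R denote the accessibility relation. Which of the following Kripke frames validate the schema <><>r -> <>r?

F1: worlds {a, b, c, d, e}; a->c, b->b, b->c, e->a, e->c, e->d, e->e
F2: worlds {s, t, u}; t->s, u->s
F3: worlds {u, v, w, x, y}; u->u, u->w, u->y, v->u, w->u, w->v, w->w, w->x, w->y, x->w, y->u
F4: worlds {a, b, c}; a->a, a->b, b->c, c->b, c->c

F1, F2

This is the axiom for transitivity; its first-order frame correspondent is forall x forall y forall z (Rxy & Ryz -> Rxz).
F1: holds.
F2: holds.
F3: fails — Rxw and Rwu but not Rxu.
F4: fails — Rbc and Rcb but not Rbb.
Valid on: F1, F2.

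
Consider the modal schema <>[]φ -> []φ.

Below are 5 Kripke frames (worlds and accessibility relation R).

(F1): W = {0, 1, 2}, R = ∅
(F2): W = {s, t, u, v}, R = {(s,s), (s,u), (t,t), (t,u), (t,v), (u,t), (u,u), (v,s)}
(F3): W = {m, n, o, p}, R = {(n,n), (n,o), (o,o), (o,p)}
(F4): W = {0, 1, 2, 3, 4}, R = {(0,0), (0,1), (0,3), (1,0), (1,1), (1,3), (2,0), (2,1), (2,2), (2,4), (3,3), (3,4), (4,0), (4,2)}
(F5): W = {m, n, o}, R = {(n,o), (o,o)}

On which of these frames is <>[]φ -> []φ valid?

(F1), (F5)

This is the axiom for the Euclidean property; its first-order frame correspondent is forall x forall y forall z (Rxy & Rxz -> Ryz).
(F1): satisfies the condition.
(F2): fails — Rsu and Rss but not Rus.
(F3): fails — Rno and Rnn but not Ron.
(F4): fails — R03 and R00 but not R30.
(F5): satisfies the condition.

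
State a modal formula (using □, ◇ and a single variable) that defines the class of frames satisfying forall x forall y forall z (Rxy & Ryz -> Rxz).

□p → □□p

A defining formula is □p → □□p (the 4 axiom).
Suppose □p→□□p is valid. Take Rxy, Ryz and set V(p)={w : Rxw}. Then □p at x, so □□p at x, so □p at y, so p at z, i.e. Rxz.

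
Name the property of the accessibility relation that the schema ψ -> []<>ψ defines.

symmetry: forall x forall y (Rxy -> Ryx)

Suppose ψ→□◇ψ is valid. Take Rxy and set V(ψ)={x}. Then ψ at x, so □◇ψ at x, so ◇ψ at y, so some z with Ryz has ψ; z=x, i.e. Ryx.
Conversely, on a frame with symmetry the schema holds at every world under every valuation.
So the correspondent is symmetry.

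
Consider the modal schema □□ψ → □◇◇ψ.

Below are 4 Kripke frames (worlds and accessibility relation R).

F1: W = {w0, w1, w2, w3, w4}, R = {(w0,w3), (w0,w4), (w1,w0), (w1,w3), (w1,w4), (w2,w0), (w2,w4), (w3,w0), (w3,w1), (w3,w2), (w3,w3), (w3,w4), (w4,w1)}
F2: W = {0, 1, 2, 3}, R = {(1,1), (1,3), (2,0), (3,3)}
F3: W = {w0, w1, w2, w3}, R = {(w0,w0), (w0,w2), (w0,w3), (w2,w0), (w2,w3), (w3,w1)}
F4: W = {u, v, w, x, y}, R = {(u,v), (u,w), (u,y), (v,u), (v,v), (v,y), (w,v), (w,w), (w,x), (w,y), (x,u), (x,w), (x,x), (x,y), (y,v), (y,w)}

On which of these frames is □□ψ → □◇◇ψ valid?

F1, F4

Frame correspondent (Sahlqvist): ∀x ∀z (xRz → ∃w (xR²w ∧ zR²w)) — i.e. a generalized confluence (Geach) condition.
F1: satisfies the condition.
F2: fails — 2R0 but no w with 2R²w and 0R²w.
F3: fails — w0Rw3 but no w with w0R²w and w3R²w.
F4: satisfies the condition.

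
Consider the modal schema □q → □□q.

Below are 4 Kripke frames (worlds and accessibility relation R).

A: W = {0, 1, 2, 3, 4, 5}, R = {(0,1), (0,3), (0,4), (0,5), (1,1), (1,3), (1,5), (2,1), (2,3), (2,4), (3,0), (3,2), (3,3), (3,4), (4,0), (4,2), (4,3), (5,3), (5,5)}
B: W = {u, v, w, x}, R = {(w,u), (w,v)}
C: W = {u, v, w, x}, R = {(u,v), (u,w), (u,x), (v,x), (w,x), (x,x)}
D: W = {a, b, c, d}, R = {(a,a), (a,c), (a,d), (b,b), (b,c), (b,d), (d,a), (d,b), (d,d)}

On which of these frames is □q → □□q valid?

The schema corresponds to transitivity: ∀x ∀y ∀z (Rxy ∧ Ryz → Rxz).
A: fails — R53 and R34 but not R54.
B: satisfies the condition.
C: satisfies the condition.
D: fails — Rdb and Rbc but not Rdc.
Valid on: B, C.

B, C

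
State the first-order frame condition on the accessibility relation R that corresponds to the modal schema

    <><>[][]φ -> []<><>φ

forall x forall y forall z ((x R^2 y & xRz) -> exists w (y R^2 w & z R^2 w))

This is a Sahlqvist (Geach-type) schema ◇^2□^2φ → □^1◇^2φ.
Minimal-valuation argument: fix x; take any y with xR^2y and any z with xR^1z. Set V(φ) to the set of worlds R-reachable from y in exactly 2 steps. Then □^2φ holds at y, so the antecedent holds at x; validity forces ◇^2φ at z, giving a w with zR^2w and yR^2w.
First-order correspondent: forall x forall y forall z ((x R^2 y & xRz) -> exists w (y R^2 w & z R^2 w)).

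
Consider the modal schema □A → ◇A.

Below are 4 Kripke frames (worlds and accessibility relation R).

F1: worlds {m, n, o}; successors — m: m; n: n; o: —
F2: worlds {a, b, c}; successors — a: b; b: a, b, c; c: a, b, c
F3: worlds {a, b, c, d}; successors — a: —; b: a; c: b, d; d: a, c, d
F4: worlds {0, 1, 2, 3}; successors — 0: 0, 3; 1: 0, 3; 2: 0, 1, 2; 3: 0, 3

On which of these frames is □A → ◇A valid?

F2, F4

This is the axiom for seriality; its first-order frame correspondent is ∀x ∃y Rxy.
F1: fails — world o has no successor.
F2: condition met.
F3: fails — world a has no successor.
F4: condition met.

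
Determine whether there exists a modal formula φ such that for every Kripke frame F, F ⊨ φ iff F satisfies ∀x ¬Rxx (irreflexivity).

Not definable by any modal formula

If a class were modally definable it would be closed under surjective bounded morphisms (Goldblatt–Thomason).
The 3-cycle (worlds s,t,u with s→t→u→s) is irreflexive, and the map sending every world to a single reflexive point • is a surjective bounded morphism (forth: every edge maps to (•,•); back: every world has a successor). So any modal formula valid on the 3-cycle is also valid on the reflexive point, which is not irreflexive.
So the class is not modally definable.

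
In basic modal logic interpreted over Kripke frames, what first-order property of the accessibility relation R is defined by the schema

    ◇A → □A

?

Suppose ◇A→□A is valid. Take Rxy, Rxz and set V(A)={y}. Then ◇A at x, so □A at x, so A at z, i.e. z=y.

partial functionality: ∀x ∀y ∀z (Rxy ∧ Rxz → y = z)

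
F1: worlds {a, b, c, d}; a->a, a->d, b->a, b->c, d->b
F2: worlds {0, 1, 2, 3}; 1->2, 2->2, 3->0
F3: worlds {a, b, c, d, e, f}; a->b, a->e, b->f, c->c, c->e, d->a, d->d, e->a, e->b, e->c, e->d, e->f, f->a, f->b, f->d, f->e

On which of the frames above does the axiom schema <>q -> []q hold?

This is the axiom for partial functionality; its first-order frame correspondent is forall x forall y forall z (Rxy & Rxz -> y = z).
F1: fails — a sees both a and d.
F2: ✓.
F3: fails — a sees both b and e.
Valid on: F2.

F2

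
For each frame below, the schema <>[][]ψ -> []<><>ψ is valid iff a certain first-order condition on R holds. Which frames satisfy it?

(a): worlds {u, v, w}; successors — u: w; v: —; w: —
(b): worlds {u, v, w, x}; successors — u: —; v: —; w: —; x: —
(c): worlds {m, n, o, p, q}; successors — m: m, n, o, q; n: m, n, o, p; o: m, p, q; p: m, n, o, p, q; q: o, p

Frame correspondent (Sahlqvist): forall x forall y forall z ((xRy & xRz) -> exists w (y R^2 w & z R^2 w)) — i.e. a generalized confluence (Geach) condition.
(a): fails — uRw, uRw but no t with wR²t and wR²t.
(b): condition met.
(c): condition met.
Valid on: (b), (c).

(b), (c)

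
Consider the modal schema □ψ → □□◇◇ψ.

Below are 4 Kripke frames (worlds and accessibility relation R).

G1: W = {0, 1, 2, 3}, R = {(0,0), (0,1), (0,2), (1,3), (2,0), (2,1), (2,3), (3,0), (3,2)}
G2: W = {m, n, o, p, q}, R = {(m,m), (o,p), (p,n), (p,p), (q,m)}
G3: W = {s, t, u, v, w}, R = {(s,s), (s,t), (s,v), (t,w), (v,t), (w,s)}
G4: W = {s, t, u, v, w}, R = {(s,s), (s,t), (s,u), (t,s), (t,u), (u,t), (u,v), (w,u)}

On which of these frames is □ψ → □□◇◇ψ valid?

G1

This is the axiom for a generalized confluence (Geach) condition; its first-order frame correspondent is ∀x ∀z (xR²z → ∃w (xRw ∧ zR²w)).
G1: satisfies the condition.
G2: fails — oR²n but no w with oRw and nR²w.
G3: fails — sR²v but no w* with sRw* and vR²w*.
G4: fails — sR²v but no w* with sRw* and vR²w*.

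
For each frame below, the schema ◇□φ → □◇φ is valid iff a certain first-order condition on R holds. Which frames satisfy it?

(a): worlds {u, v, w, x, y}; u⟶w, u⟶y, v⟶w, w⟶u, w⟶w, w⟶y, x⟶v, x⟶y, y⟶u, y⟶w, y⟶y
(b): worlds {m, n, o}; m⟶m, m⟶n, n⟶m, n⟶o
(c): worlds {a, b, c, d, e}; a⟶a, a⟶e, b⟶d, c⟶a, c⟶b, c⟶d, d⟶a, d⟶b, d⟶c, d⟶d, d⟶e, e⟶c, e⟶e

(a)

This is the axiom for convergence; its first-order frame correspondent is ∀x ∀y ∀z (Rxy ∧ Rxz → ∃w (Ryw ∧ Rzw)).
(a): satisfies the condition.
(b): fails — Rno and Rno but o and o have no common successor.
(c): fails — Rcb and Rca but b and a have no common successor.
Valid on: (a).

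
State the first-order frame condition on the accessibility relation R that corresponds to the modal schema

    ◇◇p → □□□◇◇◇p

∀x ∀y ∀z ((xR²y ∧ xR³z) → ∃w (y = w ∧ zR³w))

This is a Sahlqvist (Geach-type) schema ◇^2□^0p → □^3◇^3p.
Minimal-valuation argument: fix x; take any y with xR^2y and any z with xR^3z. Set V(p) to the set of worlds R-reachable from y in exactly 0 steps. Then □^0p holds at y, so the antecedent holds at x; validity forces ◇^3p at z, giving a w with zR^3w and yR^0w.
First-order correspondent: ∀x ∀y ∀z ((xR²y ∧ xR³z) → ∃w (y = w ∧ zR³w)).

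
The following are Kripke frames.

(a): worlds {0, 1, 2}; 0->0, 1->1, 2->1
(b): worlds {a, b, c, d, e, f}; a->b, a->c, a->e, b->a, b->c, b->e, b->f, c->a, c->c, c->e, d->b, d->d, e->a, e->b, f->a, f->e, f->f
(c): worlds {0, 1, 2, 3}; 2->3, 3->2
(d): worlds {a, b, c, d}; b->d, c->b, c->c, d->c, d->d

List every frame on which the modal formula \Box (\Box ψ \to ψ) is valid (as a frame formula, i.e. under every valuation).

(a)

This is the axiom for shift-reflexivity; its first-order frame correspondent is \forall x \forall y (Rxy \to Ryy).
(a): satisfies the condition.
(b): fails — Reb but not Rbb.
(c): fails — R23 but not R33.
(d): fails — Rcb but not Rbb.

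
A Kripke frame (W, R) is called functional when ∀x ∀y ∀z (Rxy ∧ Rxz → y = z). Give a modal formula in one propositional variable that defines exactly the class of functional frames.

◇r → □r

A defining formula is ◇r → □r (the CD axiom).
Suppose ◇r→□r is valid. Take Rxy, Rxz and set V(r)={y}. Then ◇r at x, so □r at x, so r at z, i.e. z=y.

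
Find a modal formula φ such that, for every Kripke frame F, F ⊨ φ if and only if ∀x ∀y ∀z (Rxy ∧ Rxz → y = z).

A defining formula is ◇q → □q (the CD axiom).
Suppose ◇q→□q is valid. Take Rxy, Rxz and set V(q)={y}. Then ◇q at x, so □q at x, so q at z, i.e. z=y.

◇q → □q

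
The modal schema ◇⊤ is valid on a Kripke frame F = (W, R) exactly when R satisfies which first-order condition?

seriality

◇⊤ holds at w iff w has a successor, so frame-validity of ◇⊤ is exactly seriality. Equivalently via □A → ◇A:
Suppose □A→◇A is valid. At any x set V(A)=W. Then □A at x, so ◇A at x, so x has a successor.
Conversely, any frame satisfying ∀x ∃y Rxy validates the schema.
So the correspondent is seriality.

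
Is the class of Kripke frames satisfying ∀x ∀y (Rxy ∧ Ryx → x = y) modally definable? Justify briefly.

Modal frame validity is preserved under surjective bounded morphisms.
The 8-cycle (worlds w0,w1,w2,w3,w4,w5,w6,w7 with w0→w1→w2→w3→w4→w5→w6→w7→w0) is antisymmetric. Sending even-indexed worlds to • and odd-indexed worlds to ∘ is a surjective bounded morphism onto the two-world frame with •↔∘, which is not antisymmetric.
So no modal formula (or set of formulas) defines exactly the antisymmetric frames.

No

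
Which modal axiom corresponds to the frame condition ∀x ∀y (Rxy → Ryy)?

The condition is shift-reflexivity. The T□ schema □(□q → q) defines it.

□(□q → q)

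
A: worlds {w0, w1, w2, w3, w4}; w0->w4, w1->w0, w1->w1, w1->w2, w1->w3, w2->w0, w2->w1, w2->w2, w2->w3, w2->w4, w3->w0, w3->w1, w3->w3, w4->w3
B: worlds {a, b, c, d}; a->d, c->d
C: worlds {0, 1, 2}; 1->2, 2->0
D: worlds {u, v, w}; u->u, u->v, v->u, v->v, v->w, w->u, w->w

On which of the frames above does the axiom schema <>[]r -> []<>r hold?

D

Frame correspondent (Sahlqvist): forall x forall y forall z (Rxy & Rxz -> exists w (Ryw & Rzw)) — i.e. convergence.
A: fails — Rw1w1 and Rw1w0 but w1 and w0 have no common successor.
B: fails — Rad and Rad but d and d have no common successor.
C: fails — R20 and R20 but 0 and 0 have no common successor.
D: satisfies the condition.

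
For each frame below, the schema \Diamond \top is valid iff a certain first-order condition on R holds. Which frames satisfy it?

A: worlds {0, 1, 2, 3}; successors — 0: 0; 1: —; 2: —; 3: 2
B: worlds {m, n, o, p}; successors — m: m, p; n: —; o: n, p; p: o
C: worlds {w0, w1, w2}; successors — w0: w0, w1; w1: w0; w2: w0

C

The schema corresponds to seriality: \forall x \exists y Rxy.
A: fails — world 1 has no successor.
B: fails — world n has no successor.
C: holds.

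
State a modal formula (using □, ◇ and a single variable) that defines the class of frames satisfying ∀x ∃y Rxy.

This is seriality; the standard corresponding axiom is D: □s → ◇s.
Suppose □s→◇s is valid. At any x set V(s)=W. Then □s at x, so ◇s at x, so x has a successor.

□s → ◇s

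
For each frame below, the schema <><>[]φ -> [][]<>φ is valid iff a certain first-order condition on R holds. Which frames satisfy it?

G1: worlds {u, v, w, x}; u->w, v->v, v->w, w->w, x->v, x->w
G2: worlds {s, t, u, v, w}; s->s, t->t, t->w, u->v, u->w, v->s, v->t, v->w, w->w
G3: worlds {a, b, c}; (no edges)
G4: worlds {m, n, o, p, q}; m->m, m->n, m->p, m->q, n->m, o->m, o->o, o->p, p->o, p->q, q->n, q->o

This is the axiom for a generalized confluence (Geach) condition; its first-order frame correspondent is forall x forall y forall z ((x R^2 y & x R^2 z) -> exists w (yRw & zRw)).
G1: condition met.
G2: fails — uR²s, uR²t but no w* with sRw* and tRw*.
G3: condition met.
G4: fails — mR²n, mR²p but no w with nRw and pRw.
Valid on: G1, G3.

G1, G3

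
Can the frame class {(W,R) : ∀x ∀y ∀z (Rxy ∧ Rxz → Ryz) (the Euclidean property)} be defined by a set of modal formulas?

This is a Sahlqvist condition; the 5 axiom ◇p → □◇p defines it.
Suppose ◇p→□◇p is valid. Take Rxy, Rxz and set V(p)={y}. Then ◇p at x, so □◇p at x, so ◇p at z, so some w with Rzw has p; w=y, i.e. Rzy. By symmetry of the argument, Ryz.

Yes, by ◇p → □◇p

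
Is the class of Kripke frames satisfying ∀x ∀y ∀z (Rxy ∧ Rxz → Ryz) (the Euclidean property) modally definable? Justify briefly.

Definable; ◇p → □◇p defines it

The condition is the Euclidean property. A defining modal formula is ◇p → □◇p.
Suppose ◇p→□◇p is valid. Take Rxy, Rxz and set V(p)={y}. Then ◇p at x, so □◇p at x, so ◇p at z, so some w with Rzw has p; w=y, i.e. Rzy. By symmetry of the argument, Ryz.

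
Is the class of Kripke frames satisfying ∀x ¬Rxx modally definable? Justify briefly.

No

Modal frame validity is preserved under surjective bounded morphisms.
The 2-cycle (worlds w0,w1 with w0→w1→w0) is irreflexive, and the map sending every world to a single reflexive point • is a surjective bounded morphism (forth: every edge maps to (•,•); back: every world has a successor). So any modal formula valid on the 2-cycle is also valid on the reflexive point, which is not irreflexive.
Hence irreflexivity is not modally definable.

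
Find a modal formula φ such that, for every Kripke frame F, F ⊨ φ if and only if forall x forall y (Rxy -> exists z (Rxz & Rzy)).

A defining formula is □□s → □s (the C4 axiom).

□□s → □s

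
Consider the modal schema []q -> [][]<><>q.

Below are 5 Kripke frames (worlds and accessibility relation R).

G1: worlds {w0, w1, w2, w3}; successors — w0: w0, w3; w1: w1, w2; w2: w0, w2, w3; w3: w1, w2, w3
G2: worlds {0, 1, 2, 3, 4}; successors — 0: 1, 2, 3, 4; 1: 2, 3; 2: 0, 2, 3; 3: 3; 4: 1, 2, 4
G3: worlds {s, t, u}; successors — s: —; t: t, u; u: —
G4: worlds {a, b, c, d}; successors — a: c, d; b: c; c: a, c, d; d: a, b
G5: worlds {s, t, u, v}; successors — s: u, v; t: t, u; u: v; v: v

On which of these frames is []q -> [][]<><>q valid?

G1

Frame correspondent (Sahlqvist): forall x forall z (x R^2 z -> exists w (xRw & z R^2 w)) — i.e. a generalized confluence (Geach) condition.
G1: holds.
G2: fails — 4R²3 but no w with 4Rw and 3R²w.
G3: fails — tR²u but no w with tRw and uR²w.
G4: fails — dR²d but no w with dRw and dR²w.
G5: fails — tR²u but no w with tRw and uR²w.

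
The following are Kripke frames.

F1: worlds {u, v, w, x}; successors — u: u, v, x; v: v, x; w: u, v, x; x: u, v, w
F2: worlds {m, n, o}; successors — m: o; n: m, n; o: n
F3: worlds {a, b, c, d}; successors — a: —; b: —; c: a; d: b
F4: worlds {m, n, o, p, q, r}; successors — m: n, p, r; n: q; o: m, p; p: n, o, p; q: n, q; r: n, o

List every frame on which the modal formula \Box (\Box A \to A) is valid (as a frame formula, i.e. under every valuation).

The schema corresponds to shift-reflexivity: \forall x \forall y (Rxy \to Ryy).
F1: fails — Rxw but not Rww.
F2: fails — Rnm but not Rmm.
F3: fails — Rdb but not Rbb.
F4: fails — Rom but not Rmm.
Valid on no frame.

none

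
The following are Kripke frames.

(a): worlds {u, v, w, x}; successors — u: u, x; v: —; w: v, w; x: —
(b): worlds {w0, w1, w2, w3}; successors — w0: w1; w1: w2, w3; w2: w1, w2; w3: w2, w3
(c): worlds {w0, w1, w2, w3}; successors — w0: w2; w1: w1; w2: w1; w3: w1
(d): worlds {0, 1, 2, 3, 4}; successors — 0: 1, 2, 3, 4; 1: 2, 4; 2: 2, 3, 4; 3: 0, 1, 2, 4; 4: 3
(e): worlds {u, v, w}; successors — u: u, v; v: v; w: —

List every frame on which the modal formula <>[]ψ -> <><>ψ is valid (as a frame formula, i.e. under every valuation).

(b), (c), (d), (e)

Frame correspondent (Sahlqvist): forall x forall y (xRy -> exists w (yRw & x R^2 w)) — i.e. a generalized confluence (Geach) condition.
(a): fails — uRx but no t with xRt and uR²t.
(b): satisfies the condition.
(c): satisfies the condition.
(d): satisfies the condition.
(e): satisfies the condition.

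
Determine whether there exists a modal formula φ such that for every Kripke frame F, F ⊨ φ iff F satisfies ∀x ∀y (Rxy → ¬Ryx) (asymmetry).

No

Any modally definable frame class is closed under surjective bounded morphisms.
The 4-cycle (worlds a,b,c,d with a→b→c→d→a) is asymmetric. Mapping every world to a single reflexive point • is a surjective bounded morphism, and the reflexive point is not asymmetric (R•• but asymmetry requires ¬R••).
Hence asymmetry is not modally definable.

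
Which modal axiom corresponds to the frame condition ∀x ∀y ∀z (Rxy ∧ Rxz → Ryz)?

The condition is the Euclidean property. The 5 schema ◇ψ → □◇ψ defines it.
Suppose ◇ψ→□◇ψ is valid. Take Rxy, Rxz and set V(ψ)={y}. Then ◇ψ at x, so □◇ψ at x, so ◇ψ at z, so some w with Rzw has ψ; w=y, i.e. Rzy. By symmetry of the argument, Ryz.

◇ψ → □◇ψ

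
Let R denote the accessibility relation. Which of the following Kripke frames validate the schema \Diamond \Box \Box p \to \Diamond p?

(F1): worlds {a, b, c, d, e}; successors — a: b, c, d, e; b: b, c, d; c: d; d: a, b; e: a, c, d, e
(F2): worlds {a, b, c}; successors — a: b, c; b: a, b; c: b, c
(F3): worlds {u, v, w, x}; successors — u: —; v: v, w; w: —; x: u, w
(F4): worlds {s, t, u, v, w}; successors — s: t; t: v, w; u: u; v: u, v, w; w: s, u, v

The schema corresponds to a generalized confluence (Geach) condition: \forall x \forall y (xRy \to \exists w (y R^2 w \wedge xRw)).
(F1): condition met.
(F2): condition met.
(F3): fails — vRw but no t with wR²t and vRt.
(F4): fails — sRt but no w* with tR²w* and sRw*.

(F1), (F2)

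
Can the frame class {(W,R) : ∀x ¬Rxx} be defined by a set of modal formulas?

Modal frame validity is preserved under surjective bounded morphisms.
The 3-cycle (worlds a,b,c with a→b→c→a) is irreflexive, and the map sending every world to a single reflexive point • is a surjective bounded morphism (forth: every edge maps to (•,•); back: every world has a successor). So any modal formula valid on the 3-cycle is also valid on the reflexive point, which is not irreflexive.
So the class is not modally definable.

Not modally definable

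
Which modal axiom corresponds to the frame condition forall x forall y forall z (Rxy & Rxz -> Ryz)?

A defining formula is ◇s → □◇s (the 5 axiom).
Suppose ◇s→□◇s is valid. Take Rxy, Rxz and set V(s)={y}. Then ◇s at x, so □◇s at x, so ◇s at z, so some w with Rzw has s; w=y, i.e. Rzy. By symmetry of the argument, Ryz.

◇s → □◇s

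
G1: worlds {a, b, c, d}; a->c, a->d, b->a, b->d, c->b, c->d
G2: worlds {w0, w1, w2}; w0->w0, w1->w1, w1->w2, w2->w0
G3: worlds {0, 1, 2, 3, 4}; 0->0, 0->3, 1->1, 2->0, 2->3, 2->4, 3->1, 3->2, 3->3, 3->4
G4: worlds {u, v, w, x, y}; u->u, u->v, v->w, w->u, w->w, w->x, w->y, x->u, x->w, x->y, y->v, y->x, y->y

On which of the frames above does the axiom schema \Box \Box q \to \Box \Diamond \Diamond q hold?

This is the axiom for a generalized confluence (Geach) condition; its first-order frame correspondent is \forall x \forall z (xRz \to \exists w (x R^2 w \wedge z R^2 w)).
G1: fails — aRd but no w with aR²w and dR²w.
G2: satisfies the condition.
G3: fails — 2R4 but no w with 2R²w and 4R²w.
G4: satisfies the condition.
Valid on: G2, G4.

G2, G4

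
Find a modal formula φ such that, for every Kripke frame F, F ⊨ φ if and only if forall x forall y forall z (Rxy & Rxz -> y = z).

◇p → □p

A defining formula is ◇p → □p (the CD axiom).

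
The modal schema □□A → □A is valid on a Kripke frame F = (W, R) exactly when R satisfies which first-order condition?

This is the C4 axiom.
Its frame correspondent is density — ∀x ∀y (Rxy → ∃z (Rxz ∧ Rzy)).

density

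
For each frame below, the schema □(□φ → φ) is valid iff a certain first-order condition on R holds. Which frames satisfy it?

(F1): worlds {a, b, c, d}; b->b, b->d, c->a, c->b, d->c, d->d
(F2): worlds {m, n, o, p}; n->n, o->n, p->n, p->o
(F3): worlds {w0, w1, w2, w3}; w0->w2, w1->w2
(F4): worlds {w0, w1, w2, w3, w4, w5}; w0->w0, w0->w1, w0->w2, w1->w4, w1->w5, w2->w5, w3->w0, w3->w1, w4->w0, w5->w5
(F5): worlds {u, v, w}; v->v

This is the axiom for shift-reflexivity; its first-order frame correspondent is ∀x ∀y (Rxy → Ryy).
(F1): fails — Rdc but not Rcc.
(F2): fails — Rpo but not Roo.
(F3): fails — Rw1w2 but not Rw2w2.
(F4): fails — Rw3w1 but not Rw1w1.
(F5): satisfies the condition.

(F5)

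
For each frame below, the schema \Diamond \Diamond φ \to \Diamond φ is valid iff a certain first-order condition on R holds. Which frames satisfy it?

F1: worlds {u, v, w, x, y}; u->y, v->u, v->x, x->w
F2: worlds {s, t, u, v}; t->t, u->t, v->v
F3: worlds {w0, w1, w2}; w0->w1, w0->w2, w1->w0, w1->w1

F2

Frame correspondent (Sahlqvist): \forall x \forall y \forall z (Rxy \wedge Ryz \to Rxz) — i.e. transitivity.
F1: fails — Rvu and Ruy but not Rvy.
F2: condition met.
F3: fails — Rw0w1 and Rw1w0 but not Rw0w0.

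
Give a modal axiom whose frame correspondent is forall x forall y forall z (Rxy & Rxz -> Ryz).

◇p → □◇p

A defining formula is ◇p → □◇p (the 5 axiom).
Suppose ◇p→□◇p is valid. Take Rxy, Rxz and set V(p)={y}. Then ◇p at x, so □◇p at x, so ◇p at z, so some w with Rzw has p; w=y, i.e. Rzy. By symmetry of the argument, Ryz.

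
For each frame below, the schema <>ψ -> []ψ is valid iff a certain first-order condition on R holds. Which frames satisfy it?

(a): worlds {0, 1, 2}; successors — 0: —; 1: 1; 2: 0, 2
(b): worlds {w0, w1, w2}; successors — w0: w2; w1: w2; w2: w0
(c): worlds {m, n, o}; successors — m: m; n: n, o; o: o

The schema corresponds to partial functionality: forall x forall y forall z (Rxy & Rxz -> y = z).
(a): fails — 2 sees both 0 and 2.
(b): condition met.
(c): fails — n sees both n and o.

(b)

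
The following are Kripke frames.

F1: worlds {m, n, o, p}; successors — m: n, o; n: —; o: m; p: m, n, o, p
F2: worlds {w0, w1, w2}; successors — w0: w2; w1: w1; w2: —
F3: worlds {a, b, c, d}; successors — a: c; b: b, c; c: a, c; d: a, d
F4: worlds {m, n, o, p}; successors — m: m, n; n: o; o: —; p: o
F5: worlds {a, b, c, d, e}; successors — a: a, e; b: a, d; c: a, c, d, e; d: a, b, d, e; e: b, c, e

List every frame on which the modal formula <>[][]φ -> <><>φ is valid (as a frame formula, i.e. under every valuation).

F3, F5

This is the axiom for a generalized confluence (Geach) condition; its first-order frame correspondent is forall x forall y (xRy -> exists w (y R^2 w & x R^2 w)).
F1: fails — mRn but no w with nR²w and mR²w.
F2: fails — w0Rw2 but no w with w2R²w and w0R²w.
F3: condition met.
F4: fails — mRn but no w with nR²w and mR²w.
F5: condition met.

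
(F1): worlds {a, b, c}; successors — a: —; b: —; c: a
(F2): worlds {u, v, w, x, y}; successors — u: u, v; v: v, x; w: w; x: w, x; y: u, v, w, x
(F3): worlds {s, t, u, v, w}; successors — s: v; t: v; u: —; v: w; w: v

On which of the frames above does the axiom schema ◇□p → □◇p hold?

(F3)

Frame correspondent (Sahlqvist): ∀x ∀y ∀z (Rxy ∧ Rxz → ∃w (Ryw ∧ Rzw)) — i.e. convergence.
(F1): fails — Rca and Rca but a and a have no common successor.
(F2): fails — Ryx and Ryu but x and u have no common successor.
(F3): satisfies the condition.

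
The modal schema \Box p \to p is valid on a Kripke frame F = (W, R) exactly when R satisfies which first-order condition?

Suppose □p→p is valid. At any x set V(p)={w : Rxw}. Then □p holds at x, so p holds at x, i.e. Rxx.

reflexivity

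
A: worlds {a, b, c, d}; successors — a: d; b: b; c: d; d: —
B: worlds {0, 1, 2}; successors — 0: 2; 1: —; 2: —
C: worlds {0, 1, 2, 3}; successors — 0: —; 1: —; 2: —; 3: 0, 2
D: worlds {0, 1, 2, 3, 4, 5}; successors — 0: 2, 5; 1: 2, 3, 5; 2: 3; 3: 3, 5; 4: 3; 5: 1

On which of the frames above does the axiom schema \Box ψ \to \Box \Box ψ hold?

A, B, C

Frame correspondent (Sahlqvist): \forall x \forall y \forall z (Rxy \wedge Ryz \to Rxz) — i.e. transitivity.
A: satisfies the condition.
B: satisfies the condition.
C: satisfies the condition.
D: fails — R51 and R12 but not R52.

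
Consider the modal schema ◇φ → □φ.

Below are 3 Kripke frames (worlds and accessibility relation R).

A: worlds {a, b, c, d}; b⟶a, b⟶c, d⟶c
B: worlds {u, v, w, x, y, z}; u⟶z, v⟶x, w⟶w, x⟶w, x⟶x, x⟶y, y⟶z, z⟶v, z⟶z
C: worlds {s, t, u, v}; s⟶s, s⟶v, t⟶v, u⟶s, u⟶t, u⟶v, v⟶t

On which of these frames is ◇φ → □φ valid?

none

Frame correspondent (Sahlqvist): ∀x ∀y ∀z (Rxy ∧ Rxz → y = z) — i.e. partial functionality.
A: fails — b sees both a and c.
B: fails — x sees both w and x.
C: fails — s sees both s and v.
Valid on no frame.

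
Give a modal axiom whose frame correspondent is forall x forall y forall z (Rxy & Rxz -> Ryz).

This is the Euclidean property; the standard corresponding axiom is 5: ◇r → □◇r.

◇r → □◇r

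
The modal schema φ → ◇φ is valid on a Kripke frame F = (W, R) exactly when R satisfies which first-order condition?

Reflexivity

Replacing φ by ¬φ and contraposing gives the equivalent schema □φ → φ.
Suppose □φ→φ is valid. At any x set V(φ)={w : Rxw}. Then □φ holds at x, so φ holds at x, i.e. Rxx.
Conversely, on a frame with reflexivity the schema holds at every world under every valuation.
So the correspondent is reflexivity.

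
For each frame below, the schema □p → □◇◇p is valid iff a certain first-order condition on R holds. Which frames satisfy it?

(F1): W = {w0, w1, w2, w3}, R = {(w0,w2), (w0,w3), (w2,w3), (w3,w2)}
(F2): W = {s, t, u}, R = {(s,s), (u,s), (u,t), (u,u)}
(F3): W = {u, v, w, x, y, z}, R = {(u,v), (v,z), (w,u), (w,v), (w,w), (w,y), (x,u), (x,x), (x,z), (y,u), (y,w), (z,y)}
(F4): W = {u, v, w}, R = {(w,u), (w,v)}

The schema corresponds to a generalized confluence (Geach) condition: ∀x ∀z (xRz → ∃w (xRw ∧ zR²w)).
(F1): satisfies the condition.
(F2): fails — uRt but no w with uRw and tR²w.
(F3): fails — uRv but no t with uRt and vR²t.
(F4): fails — wRu but no t with wRt and uR²t.
Valid on: (F1).

(F1)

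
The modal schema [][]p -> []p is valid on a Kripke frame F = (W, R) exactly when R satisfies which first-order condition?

Suppose □□p→□p is valid. Take Rxy and set V(p)={w : xR²w}. Then □□p at x, so □p at x, so p at y, i.e. ∃z(Rxz∧Rzy).

density: forall x forall y (Rxy -> exists z (Rxz & Rzy))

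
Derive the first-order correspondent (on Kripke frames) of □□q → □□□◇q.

This is a Sahlqvist (Geach-type) schema ◇^0□^2q → □^3◇^1q.
Minimal-valuation argument: fix x; take any y with xR^0y and any z with xR^3z. Set V(q) to the set of worlds R-reachable from y in exactly 2 steps. Then □^2q holds at y, so the antecedent holds at x; validity forces ◇^1q at z, giving a w with zR^1w and yR^2w.
First-order correspondent: ∀x ∀z (xR³z → ∃w (xR²w ∧ zRw)).

∀x ∀z (xR³z → ∃w (xR²w ∧ zRw))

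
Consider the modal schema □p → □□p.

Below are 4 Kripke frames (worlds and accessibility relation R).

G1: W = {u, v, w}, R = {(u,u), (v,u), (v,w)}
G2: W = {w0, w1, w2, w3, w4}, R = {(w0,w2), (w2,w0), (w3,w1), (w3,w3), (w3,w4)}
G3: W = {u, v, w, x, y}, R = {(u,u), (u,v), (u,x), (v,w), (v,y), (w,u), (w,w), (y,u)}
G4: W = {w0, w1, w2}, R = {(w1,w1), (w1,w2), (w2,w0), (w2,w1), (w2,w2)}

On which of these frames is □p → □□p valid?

The schema corresponds to transitivity: ∀x ∀y ∀z (Rxy ∧ Ryz → Rxz).
G1: holds.
G2: fails — Rw0w2 and Rw2w0 but not Rw0w0.
G3: fails — Ruv and Rvw but not Ruw.
G4: fails — Rw1w2 and Rw2w0 but not Rw1w0.
Valid on: G1.

G1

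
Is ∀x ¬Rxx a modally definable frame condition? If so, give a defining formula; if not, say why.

Any modally definable frame class is closed under surjective bounded morphisms.
The 5-cycle (worlds s,t,u,v,w with s→t→u→v→w→s) is irreflexive, and the map sending every world to a single reflexive point • is a surjective bounded morphism (forth: every edge maps to (•,•); back: every world has a successor). So any modal formula valid on the 5-cycle is also valid on the reflexive point, which is not irreflexive.
So the class is not modally definable.

No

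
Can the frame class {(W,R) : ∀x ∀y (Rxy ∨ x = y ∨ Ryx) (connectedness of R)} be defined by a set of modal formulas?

Any modally definable frame class is closed under disjoint unions.
Take 4 disjoint single-world reflexive frames: each is trivially connected, but their disjoint union has 4 worlds with no edge between distinct components, so it is not connected.
So no modal formula (or set of formulas) defines exactly the connected frames.

Not modally definable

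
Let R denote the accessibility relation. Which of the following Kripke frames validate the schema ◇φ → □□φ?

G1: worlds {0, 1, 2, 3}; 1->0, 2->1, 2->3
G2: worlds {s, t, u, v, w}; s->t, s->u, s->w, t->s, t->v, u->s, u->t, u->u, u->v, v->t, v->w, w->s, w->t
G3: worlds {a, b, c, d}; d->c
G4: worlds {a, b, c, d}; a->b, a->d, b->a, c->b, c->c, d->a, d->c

Frame correspondent (Sahlqvist): ∀x ∀y ∀z ((xRy ∧ xR²z) → ∃w (y = w ∧ z = w)) — i.e. a generalized confluence (Geach) condition.
G1: fails — 2R1, 2R²0 but 1 ≠ 0.
G2: fails — sRt, sR²s but t ≠ s.
G3: ✓.
G4: fails — aRb, aR²a but b ≠ a.
Valid on: G3.

G3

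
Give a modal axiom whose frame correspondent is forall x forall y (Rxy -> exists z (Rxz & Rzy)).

A defining formula is □□r → □r (the C4 axiom).
Suppose □□r→□r is valid. Take Rxy and set V(r)={w : xR²w}. Then □□r at x, so □r at x, so r at y, i.e. ∃z(Rxz∧Rzy).

□□r → □r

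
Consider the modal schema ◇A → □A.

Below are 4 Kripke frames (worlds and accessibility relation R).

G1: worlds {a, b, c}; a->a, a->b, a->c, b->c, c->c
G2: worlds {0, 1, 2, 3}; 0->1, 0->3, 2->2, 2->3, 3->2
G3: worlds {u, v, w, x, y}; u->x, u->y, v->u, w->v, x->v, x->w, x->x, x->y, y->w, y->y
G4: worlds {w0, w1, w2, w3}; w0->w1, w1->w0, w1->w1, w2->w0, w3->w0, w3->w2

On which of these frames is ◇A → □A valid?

none

This is the axiom for partial functionality; its first-order frame correspondent is ∀x ∀y ∀z (Rxy ∧ Rxz → y = z).
G1: fails — a sees both a and b.
G2: fails — 0 sees both 1 and 3.
G3: fails — u sees both x and y.
G4: fails — w1 sees both w0 and w1.
Valid on no frame.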